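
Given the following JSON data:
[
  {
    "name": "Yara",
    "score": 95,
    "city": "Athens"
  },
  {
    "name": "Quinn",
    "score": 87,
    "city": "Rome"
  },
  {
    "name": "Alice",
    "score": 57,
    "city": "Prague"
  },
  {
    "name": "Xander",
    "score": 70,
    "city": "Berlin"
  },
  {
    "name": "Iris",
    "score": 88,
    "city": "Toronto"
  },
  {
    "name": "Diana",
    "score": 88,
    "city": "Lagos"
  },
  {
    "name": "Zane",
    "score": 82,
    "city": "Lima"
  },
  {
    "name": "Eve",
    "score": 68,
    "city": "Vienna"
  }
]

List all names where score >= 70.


Filtering records where score >= 70:
  Yara (score=95) -> YES
  Quinn (score=87) -> YES
  Alice (score=57) -> no
  Xander (score=70) -> YES
  Iris (score=88) -> YES
  Diana (score=88) -> YES
  Zane (score=82) -> YES
  Eve (score=68) -> no


ANSWER: Yara, Quinn, Xander, Iris, Diana, Zane


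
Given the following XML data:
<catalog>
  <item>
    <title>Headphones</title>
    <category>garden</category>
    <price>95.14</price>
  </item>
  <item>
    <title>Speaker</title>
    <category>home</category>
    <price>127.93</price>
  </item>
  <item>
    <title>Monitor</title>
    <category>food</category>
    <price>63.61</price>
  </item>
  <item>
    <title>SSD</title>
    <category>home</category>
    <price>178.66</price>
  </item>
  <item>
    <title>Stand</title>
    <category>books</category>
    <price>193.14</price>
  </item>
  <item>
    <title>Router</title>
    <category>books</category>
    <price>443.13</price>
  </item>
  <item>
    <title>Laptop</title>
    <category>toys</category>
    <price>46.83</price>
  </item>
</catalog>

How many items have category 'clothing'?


Scanning <item> elements for <category>clothing</category>:
Count: 0

ANSWER: 0


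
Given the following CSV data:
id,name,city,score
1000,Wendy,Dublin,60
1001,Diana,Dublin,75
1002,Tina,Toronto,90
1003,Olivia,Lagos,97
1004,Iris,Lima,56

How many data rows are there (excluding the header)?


Counting rows (excluding header):
Header: id,name,city,score
Data rows: 5

ANSWER: 5


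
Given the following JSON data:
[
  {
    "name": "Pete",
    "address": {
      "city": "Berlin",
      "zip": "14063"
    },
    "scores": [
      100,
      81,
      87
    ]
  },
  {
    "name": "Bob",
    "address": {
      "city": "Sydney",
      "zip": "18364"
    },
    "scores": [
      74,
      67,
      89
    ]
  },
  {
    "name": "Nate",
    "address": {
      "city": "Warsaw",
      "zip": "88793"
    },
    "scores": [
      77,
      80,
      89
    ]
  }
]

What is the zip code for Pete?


Path: records[0].address.zip
Value: 14063

ANSWER: 14063


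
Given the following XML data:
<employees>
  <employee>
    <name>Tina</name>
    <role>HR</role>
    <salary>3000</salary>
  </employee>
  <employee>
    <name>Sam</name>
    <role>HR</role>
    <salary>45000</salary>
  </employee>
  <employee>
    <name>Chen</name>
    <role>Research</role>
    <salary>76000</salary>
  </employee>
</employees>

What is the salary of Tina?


Searching for <employee> with <name>Tina</name>
Found at position 1
<salary>3000</salary>

ANSWER: 3000


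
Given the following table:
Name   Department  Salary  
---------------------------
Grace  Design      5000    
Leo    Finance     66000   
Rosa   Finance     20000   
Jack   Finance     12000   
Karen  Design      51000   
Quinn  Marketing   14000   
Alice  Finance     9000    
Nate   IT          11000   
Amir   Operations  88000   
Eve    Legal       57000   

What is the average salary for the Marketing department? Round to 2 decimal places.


Marketing department members:
  Quinn: 14000
Sum = 14000
Count = 1
Average = 14000 / 1 = 14000.00

ANSWER: 14000.00


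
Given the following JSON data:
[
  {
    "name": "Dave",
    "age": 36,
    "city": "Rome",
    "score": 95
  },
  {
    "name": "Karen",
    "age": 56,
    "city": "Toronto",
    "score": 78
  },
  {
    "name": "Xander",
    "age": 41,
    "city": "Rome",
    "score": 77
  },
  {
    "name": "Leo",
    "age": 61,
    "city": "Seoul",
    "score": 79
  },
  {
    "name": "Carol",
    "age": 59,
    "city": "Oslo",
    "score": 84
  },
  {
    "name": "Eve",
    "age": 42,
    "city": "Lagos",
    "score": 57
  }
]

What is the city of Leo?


Looking up record where name = Leo
Record index: 3
Field 'city' = Seoul

ANSWER: Seoul


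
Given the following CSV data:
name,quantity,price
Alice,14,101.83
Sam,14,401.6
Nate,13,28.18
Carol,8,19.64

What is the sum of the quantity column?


Values in 'quantity' column:
  Row 1: 14
  Row 2: 14
  Row 3: 13
  Row 4: 8
Sum = 14 + 14 + 13 + 8 = 49

ANSWER: 49


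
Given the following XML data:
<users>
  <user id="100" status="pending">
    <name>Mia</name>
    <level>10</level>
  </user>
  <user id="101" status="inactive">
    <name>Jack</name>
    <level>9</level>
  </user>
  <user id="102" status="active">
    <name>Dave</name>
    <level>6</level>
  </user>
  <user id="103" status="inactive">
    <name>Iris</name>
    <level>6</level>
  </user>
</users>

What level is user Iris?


Finding user: Iris
<level>6</level>

ANSWER: 6


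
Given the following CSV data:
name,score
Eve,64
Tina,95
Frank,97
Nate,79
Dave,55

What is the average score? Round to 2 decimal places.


Scores: 64, 95, 97, 79, 55
Sum = 390
Count = 5
Average = 390 / 5 = 78.00

ANSWER: 78.00


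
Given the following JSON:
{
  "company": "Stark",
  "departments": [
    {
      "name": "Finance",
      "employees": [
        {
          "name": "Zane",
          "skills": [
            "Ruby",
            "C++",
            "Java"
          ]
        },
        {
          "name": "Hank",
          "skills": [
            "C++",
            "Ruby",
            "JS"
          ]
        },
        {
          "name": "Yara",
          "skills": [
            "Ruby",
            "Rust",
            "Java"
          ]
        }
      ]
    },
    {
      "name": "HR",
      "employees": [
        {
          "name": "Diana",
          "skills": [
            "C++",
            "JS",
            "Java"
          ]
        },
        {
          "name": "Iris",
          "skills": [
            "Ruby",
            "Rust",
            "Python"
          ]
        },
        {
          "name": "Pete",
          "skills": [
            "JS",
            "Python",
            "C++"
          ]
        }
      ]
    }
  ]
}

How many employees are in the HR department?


Path: departments[1].employees
Count: 3

ANSWER: 3


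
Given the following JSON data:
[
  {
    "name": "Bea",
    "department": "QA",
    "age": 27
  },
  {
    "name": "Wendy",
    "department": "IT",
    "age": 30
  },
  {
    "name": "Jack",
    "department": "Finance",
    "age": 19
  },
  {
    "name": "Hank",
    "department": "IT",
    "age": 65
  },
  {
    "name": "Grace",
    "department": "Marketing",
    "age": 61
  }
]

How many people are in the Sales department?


Scanning records for department = Sales
  No matches found
Count: 0

ANSWER: 0


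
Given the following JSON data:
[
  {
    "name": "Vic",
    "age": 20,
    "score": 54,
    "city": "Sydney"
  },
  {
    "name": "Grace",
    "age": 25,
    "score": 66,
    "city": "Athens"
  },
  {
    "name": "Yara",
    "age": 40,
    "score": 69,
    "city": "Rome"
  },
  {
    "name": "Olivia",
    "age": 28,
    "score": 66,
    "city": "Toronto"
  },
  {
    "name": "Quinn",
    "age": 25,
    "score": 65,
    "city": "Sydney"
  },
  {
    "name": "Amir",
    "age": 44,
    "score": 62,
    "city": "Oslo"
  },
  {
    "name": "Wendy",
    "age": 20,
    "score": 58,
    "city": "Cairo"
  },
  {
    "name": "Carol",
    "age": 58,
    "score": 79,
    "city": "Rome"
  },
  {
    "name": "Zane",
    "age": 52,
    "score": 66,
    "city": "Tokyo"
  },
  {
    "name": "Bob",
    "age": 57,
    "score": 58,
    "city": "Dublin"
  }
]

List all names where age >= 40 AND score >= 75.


Checking both conditions:
  Vic (age=20, score=54) -> no
  Grace (age=25, score=66) -> no
  Yara (age=40, score=69) -> no
  Olivia (age=28, score=66) -> no
  Quinn (age=25, score=65) -> no
  Amir (age=44, score=62) -> no
  Wendy (age=20, score=58) -> no
  Carol (age=58, score=79) -> YES
  Zane (age=52, score=66) -> no
  Bob (age=57, score=58) -> no


ANSWER: Carol


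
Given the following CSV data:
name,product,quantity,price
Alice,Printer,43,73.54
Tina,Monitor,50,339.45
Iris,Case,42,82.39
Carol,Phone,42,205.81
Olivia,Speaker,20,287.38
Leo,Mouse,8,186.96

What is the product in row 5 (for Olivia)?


Row 5: Olivia
Column 'product' = Speaker

ANSWER: Speaker


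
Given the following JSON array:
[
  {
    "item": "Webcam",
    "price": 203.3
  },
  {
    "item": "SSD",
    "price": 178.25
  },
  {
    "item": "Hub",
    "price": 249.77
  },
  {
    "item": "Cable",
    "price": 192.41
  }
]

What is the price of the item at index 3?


Array index 3 -> Cable
price = 192.41

ANSWER: 192.41


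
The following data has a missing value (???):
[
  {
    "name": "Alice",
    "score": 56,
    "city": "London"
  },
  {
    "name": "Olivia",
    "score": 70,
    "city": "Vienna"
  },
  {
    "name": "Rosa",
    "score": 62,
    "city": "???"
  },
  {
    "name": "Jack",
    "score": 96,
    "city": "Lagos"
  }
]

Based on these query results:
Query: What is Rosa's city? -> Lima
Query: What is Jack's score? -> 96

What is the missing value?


The missing value is Rosa's city
From query: Rosa's city = Lima

ANSWER: Lima


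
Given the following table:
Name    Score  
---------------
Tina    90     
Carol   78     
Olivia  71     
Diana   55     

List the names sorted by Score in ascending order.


Sorting by Score (ascending):
  Diana: 55
  Olivia: 71
  Carol: 78
  Tina: 90


ANSWER: Diana, Olivia, Carol, Tina


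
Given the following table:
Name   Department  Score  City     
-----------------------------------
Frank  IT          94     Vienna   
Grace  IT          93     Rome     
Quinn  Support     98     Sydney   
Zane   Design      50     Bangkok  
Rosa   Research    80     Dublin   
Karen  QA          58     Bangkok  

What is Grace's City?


Row 2: Grace
City = Rome

ANSWER: Rome


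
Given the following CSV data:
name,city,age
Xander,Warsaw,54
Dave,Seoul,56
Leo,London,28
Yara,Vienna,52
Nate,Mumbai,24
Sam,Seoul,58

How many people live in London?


Scanning city column for 'London':
  Row 3: Leo -> MATCH
Total matches: 1

ANSWER: 1


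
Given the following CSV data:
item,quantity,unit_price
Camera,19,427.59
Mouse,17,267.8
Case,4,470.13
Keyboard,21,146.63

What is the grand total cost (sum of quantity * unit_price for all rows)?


Computing row totals:
  Camera: 19 * 427.59 = 8124.21
  Mouse: 17 * 267.8 = 4552.6
  Case: 4 * 470.13 = 1880.52
  Keyboard: 21 * 146.63 = 3079.23
Grand total = 8124.21 + 4552.6 + 1880.52 + 3079.23 = 17636.56

ANSWER: 17636.56


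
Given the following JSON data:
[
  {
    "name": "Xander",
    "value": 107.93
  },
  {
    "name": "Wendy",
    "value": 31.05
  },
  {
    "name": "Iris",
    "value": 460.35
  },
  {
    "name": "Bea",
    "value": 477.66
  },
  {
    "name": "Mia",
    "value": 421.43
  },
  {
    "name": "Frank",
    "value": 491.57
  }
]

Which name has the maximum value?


Comparing values:
  Xander: 107.93
  Wendy: 31.05
  Iris: 460.35
  Bea: 477.66
  Mia: 421.43
  Frank: 491.57
Maximum: Frank (491.57)

ANSWER: Frank


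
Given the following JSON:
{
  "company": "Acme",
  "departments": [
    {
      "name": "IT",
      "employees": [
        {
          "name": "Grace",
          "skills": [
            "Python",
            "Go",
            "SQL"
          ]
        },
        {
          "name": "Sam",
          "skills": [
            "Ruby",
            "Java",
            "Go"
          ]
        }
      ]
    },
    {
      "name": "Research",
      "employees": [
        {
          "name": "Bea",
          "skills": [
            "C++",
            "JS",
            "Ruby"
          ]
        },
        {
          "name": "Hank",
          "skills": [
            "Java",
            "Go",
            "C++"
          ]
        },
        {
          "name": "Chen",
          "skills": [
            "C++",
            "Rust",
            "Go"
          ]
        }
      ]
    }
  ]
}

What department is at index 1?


Path: departments[1].name
Value: Research

ANSWER: Research


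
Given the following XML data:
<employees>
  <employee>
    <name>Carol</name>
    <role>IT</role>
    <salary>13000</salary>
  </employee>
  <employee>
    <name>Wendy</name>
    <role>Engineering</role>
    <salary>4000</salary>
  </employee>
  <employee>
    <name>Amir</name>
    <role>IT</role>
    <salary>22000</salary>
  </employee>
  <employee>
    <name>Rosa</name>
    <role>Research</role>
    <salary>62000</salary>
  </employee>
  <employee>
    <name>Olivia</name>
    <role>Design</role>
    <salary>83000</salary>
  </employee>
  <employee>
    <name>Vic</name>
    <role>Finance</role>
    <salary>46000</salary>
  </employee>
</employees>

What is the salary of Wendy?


Searching for <employee> with <name>Wendy</name>
Found at position 2
<salary>4000</salary>

ANSWER: 4000


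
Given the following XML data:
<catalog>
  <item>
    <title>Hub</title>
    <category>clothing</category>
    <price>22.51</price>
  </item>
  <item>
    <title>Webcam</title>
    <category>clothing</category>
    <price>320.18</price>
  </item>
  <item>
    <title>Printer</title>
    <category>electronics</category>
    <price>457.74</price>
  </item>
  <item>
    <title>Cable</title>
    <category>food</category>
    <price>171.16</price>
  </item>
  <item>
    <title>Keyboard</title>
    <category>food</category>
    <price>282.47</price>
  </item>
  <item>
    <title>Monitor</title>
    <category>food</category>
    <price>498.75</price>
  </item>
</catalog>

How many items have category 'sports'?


Scanning <item> elements for <category>sports</category>:
Count: 0

ANSWER: 0


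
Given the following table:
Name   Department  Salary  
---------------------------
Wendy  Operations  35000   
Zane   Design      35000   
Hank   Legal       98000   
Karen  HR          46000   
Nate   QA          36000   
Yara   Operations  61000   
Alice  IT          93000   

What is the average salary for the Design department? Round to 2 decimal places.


Design department members:
  Zane: 35000
Sum = 35000
Count = 1
Average = 35000 / 1 = 35000.00

ANSWER: 35000.00


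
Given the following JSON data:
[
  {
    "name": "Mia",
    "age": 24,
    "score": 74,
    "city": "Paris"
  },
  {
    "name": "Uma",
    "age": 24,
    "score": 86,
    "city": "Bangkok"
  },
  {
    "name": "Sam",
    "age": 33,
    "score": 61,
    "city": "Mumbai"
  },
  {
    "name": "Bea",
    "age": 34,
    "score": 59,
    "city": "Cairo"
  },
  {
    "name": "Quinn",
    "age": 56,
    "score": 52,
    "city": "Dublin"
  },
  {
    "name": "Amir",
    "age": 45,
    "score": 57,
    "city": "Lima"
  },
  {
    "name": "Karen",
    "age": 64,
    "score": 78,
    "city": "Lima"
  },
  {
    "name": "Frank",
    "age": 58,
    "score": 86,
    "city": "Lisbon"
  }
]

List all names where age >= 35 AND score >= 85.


Checking both conditions:
  Mia (age=24, score=74) -> no
  Uma (age=24, score=86) -> no
  Sam (age=33, score=61) -> no
  Bea (age=34, score=59) -> no
  Quinn (age=56, score=52) -> no
  Amir (age=45, score=57) -> no
  Karen (age=64, score=78) -> no
  Frank (age=58, score=86) -> YES


ANSWER: Frank


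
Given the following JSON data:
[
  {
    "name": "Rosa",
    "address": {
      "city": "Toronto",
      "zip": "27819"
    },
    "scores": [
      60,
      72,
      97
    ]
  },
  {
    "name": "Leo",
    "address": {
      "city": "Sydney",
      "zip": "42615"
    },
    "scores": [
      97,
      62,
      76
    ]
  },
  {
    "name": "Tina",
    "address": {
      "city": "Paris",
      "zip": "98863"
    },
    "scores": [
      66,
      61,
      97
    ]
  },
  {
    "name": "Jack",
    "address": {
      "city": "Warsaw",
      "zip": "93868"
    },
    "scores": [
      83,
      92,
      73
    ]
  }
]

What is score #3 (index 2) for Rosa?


Path: records[0].scores[2]
Value: 97

ANSWER: 97


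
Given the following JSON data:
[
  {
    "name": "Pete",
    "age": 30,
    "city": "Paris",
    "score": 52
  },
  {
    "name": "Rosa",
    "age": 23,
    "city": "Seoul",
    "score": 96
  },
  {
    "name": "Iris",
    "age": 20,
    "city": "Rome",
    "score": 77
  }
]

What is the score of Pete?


Looking up record where name = Pete
Record index: 0
Field 'score' = 52

ANSWER: 52


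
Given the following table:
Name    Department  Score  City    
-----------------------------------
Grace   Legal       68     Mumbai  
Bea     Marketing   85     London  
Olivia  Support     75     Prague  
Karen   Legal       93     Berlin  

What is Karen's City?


Row 4: Karen
City = Berlin

ANSWER: Berlin


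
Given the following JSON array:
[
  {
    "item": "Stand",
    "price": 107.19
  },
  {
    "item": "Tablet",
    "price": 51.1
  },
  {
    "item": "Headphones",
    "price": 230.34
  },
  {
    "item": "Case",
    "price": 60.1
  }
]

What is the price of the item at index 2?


Array index 2 -> Headphones
price = 230.34

ANSWER: 230.34


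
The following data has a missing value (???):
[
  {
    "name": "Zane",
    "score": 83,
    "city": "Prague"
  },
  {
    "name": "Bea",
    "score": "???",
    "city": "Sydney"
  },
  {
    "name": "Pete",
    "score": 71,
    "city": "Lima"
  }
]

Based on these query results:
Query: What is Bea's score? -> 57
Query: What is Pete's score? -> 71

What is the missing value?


The missing value is Bea's score
From query: Bea's score = 57

ANSWER: 57


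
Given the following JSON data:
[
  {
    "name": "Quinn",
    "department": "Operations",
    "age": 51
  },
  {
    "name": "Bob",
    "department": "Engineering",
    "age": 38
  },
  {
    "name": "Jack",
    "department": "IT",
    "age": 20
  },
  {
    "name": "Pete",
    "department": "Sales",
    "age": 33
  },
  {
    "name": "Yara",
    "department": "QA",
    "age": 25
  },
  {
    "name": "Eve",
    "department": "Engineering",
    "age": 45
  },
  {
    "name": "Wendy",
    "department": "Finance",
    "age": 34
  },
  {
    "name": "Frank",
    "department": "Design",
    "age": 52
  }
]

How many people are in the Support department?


Scanning records for department = Support
  No matches found
Count: 0

ANSWER: 0


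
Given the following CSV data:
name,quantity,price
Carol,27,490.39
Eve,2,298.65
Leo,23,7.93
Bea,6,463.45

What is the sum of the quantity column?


Values in 'quantity' column:
  Row 1: 27
  Row 2: 2
  Row 3: 23
  Row 4: 6
Sum = 27 + 2 + 23 + 6 = 58

ANSWER: 58


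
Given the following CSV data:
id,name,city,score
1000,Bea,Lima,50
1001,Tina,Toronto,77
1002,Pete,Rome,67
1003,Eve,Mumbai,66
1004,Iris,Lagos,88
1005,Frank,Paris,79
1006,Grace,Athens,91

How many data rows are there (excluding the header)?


Counting rows (excluding header):
Header: id,name,city,score
Data rows: 7

ANSWER: 7


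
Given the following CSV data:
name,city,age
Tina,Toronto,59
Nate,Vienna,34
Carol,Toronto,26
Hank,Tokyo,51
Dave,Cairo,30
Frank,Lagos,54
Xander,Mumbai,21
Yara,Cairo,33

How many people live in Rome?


Scanning city column for 'Rome':
Total matches: 0

ANSWER: 0


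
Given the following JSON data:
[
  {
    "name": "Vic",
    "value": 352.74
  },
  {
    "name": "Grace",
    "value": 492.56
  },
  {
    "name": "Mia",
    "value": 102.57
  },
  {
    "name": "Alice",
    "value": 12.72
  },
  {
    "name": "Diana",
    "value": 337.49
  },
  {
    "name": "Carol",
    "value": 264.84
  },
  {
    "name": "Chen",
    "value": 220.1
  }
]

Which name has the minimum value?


Comparing values:
  Vic: 352.74
  Grace: 492.56
  Mia: 102.57
  Alice: 12.72
  Diana: 337.49
  Carol: 264.84
  Chen: 220.1
Minimum: Alice (12.72)

ANSWER: Alice


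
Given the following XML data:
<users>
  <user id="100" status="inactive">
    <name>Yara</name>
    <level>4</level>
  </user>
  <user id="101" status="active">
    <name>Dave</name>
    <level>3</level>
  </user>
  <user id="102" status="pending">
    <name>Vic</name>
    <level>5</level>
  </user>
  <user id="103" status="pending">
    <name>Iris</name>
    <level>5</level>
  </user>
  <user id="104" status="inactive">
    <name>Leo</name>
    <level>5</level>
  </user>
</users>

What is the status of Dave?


Finding user with name = Dave
user id="101" status="active"

ANSWER: active


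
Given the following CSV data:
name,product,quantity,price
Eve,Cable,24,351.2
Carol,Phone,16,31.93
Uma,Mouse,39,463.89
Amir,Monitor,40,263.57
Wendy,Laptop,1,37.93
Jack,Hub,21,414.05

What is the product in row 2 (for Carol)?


Row 2: Carol
Column 'product' = Phone

ANSWER: Phone


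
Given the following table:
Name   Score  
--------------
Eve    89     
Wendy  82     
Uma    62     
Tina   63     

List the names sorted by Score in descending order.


Sorting by Score (descending):
  Eve: 89
  Wendy: 82
  Tina: 63
  Uma: 62


ANSWER: Eve, Wendy, Tina, Uma


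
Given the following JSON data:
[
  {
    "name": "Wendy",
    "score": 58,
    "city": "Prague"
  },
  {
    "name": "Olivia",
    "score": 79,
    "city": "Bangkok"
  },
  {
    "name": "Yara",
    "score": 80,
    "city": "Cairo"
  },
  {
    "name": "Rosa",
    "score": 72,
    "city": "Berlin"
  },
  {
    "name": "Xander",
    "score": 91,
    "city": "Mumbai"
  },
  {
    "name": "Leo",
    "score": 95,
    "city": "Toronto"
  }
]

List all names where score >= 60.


Filtering records where score >= 60:
  Wendy (score=58) -> no
  Olivia (score=79) -> YES
  Yara (score=80) -> YES
  Rosa (score=72) -> YES
  Xander (score=91) -> YES
  Leo (score=95) -> YES


ANSWER: Olivia, Yara, Rosa, Xander, Leo


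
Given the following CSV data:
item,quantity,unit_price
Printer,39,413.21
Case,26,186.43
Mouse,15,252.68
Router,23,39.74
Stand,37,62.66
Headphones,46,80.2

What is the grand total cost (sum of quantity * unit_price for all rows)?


Computing row totals:
  Printer: 39 * 413.21 = 16115.19
  Case: 26 * 186.43 = 4847.18
  Mouse: 15 * 252.68 = 3790.2
  Router: 23 * 39.74 = 914.02
  Stand: 37 * 62.66 = 2318.42
  Headphones: 46 * 80.2 = 3689.2
Grand total = 16115.19 + 4847.18 + 3790.2 + 914.02 + 2318.42 + 3689.2 = 31674.21

ANSWER: 31674.21


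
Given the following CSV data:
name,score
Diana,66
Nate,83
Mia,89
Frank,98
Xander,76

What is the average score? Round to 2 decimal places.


Scores: 66, 83, 89, 98, 76
Sum = 412
Count = 5
Average = 412 / 5 = 82.40

ANSWER: 82.40


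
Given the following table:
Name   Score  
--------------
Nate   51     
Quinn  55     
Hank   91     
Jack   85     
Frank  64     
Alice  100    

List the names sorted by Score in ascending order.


Sorting by Score (ascending):
  Nate: 51
  Quinn: 55
  Frank: 64
  Jack: 85
  Hank: 91
  Alice: 100


ANSWER: Nate, Quinn, Frank, Jack, Hank, Alice


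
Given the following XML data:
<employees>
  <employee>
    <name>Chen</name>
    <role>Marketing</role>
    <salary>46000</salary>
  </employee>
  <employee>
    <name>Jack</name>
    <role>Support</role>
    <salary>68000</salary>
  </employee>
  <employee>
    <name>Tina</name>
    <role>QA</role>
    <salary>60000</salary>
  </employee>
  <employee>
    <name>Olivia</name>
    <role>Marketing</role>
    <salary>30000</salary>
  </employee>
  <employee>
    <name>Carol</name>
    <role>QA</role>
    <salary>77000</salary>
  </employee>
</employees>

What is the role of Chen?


Searching for <employee> with <name>Chen</name>
Found at position 1
<role>Marketing</role>

ANSWER: Marketing


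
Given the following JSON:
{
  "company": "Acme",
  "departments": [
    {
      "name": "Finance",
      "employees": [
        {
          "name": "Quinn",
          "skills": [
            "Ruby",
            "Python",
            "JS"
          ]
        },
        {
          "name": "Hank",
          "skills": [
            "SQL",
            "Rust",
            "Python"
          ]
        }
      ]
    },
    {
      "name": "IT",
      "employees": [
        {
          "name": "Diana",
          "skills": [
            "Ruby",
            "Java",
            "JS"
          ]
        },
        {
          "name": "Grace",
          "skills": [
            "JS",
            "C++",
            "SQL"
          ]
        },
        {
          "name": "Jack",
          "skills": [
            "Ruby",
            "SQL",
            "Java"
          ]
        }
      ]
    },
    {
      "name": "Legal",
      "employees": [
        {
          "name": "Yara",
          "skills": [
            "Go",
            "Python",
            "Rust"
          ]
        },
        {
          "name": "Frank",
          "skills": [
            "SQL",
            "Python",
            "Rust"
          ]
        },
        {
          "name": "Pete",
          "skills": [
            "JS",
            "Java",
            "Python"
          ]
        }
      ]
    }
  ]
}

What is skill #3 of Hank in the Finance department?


Path: departments[0].employees[1].skills[2]
Value: Python

ANSWER: Python


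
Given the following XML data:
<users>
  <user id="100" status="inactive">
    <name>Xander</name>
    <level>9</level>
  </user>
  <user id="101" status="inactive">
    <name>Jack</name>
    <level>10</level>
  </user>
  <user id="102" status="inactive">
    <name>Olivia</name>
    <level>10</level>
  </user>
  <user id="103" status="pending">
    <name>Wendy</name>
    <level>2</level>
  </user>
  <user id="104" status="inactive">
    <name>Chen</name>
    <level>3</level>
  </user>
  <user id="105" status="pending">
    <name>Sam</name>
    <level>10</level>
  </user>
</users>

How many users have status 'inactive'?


Counting users with status='inactive':
  Xander (id=100) -> MATCH
  Jack (id=101) -> MATCH
  Olivia (id=102) -> MATCH
  Chen (id=104) -> MATCH
Count: 4

ANSWER: 4


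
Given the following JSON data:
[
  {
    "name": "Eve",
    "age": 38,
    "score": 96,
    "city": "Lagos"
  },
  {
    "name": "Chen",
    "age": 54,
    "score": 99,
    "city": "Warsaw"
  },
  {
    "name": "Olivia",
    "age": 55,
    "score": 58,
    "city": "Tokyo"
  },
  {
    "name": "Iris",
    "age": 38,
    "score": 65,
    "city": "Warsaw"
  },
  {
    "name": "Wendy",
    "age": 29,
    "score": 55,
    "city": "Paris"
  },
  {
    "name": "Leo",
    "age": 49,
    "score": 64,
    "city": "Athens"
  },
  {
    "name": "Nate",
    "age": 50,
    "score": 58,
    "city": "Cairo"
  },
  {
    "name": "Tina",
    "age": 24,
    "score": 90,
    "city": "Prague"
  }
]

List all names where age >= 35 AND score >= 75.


Checking both conditions:
  Eve (age=38, score=96) -> YES
  Chen (age=54, score=99) -> YES
  Olivia (age=55, score=58) -> no
  Iris (age=38, score=65) -> no
  Wendy (age=29, score=55) -> no
  Leo (age=49, score=64) -> no
  Nate (age=50, score=58) -> no
  Tina (age=24, score=90) -> no


ANSWER: Eve, Chen


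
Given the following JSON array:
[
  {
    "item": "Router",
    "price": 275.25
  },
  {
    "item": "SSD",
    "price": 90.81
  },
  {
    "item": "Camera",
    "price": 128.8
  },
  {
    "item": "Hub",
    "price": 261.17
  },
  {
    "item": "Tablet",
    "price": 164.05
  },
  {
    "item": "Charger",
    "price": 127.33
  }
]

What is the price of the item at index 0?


Array index 0 -> Router
price = 275.25

ANSWER: 275.25


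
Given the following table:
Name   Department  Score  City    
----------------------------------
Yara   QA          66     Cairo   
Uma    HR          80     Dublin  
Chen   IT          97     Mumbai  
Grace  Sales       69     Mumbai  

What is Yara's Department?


Row 1: Yara
Department = QA

ANSWER: QA


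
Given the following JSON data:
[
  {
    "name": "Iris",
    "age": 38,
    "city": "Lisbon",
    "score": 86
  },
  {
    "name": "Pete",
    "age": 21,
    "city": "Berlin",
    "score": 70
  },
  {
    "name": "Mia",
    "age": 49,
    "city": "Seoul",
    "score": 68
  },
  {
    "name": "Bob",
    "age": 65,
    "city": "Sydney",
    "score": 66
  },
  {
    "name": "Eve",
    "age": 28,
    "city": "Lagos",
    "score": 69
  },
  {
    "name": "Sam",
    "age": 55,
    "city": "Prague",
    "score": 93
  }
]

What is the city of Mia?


Looking up record where name = Mia
Record index: 2
Field 'city' = Seoul

ANSWER: Seoul


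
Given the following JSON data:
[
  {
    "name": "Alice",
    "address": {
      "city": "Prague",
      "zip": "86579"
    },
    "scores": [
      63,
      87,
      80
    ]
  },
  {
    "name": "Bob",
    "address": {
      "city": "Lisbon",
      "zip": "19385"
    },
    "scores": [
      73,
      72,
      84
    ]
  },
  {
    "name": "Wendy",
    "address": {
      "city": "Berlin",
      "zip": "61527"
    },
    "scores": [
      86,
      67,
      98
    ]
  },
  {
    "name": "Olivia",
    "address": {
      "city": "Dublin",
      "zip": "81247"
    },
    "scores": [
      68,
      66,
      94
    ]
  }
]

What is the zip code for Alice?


Path: records[0].address.zip
Value: 86579

ANSWER: 86579


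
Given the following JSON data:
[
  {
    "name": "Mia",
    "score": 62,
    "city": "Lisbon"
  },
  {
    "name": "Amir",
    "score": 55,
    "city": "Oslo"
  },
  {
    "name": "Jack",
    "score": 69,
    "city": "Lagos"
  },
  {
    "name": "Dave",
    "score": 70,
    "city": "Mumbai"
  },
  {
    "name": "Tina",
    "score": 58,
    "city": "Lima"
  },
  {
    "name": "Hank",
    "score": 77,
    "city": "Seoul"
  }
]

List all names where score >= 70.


Filtering records where score >= 70:
  Mia (score=62) -> no
  Amir (score=55) -> no
  Jack (score=69) -> no
  Dave (score=70) -> YES
  Tina (score=58) -> no
  Hank (score=77) -> YES


ANSWER: Dave, Hank


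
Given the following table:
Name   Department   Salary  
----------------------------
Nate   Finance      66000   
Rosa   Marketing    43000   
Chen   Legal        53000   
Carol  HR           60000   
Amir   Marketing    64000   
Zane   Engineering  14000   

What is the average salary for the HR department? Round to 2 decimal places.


HR department members:
  Carol: 60000
Sum = 60000
Count = 1
Average = 60000 / 1 = 60000.00

ANSWER: 60000.00


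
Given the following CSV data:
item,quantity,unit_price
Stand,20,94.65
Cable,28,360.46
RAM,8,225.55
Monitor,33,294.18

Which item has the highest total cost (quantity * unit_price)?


Computing row totals:
  Stand: 1893.0
  Cable: 10092.88
  RAM: 1804.4
  Monitor: 9707.94
Maximum: Cable (10092.88)

ANSWER: Cable


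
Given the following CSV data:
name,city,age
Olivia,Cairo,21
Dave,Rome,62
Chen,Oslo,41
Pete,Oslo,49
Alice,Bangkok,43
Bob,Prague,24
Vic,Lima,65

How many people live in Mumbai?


Scanning city column for 'Mumbai':
Total matches: 0

ANSWER: 0


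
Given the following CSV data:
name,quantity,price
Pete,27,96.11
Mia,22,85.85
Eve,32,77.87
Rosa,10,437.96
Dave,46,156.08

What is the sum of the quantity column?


Values in 'quantity' column:
  Row 1: 27
  Row 2: 22
  Row 3: 32
  Row 4: 10
  Row 5: 46
Sum = 27 + 22 + 32 + 10 + 46 = 137

ANSWER: 137


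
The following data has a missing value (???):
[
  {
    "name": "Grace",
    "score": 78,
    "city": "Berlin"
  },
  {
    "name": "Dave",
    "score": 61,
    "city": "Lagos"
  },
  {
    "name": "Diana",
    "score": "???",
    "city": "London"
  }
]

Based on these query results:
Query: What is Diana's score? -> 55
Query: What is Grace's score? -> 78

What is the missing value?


The missing value is Diana's score
From query: Diana's score = 55

ANSWER: 55


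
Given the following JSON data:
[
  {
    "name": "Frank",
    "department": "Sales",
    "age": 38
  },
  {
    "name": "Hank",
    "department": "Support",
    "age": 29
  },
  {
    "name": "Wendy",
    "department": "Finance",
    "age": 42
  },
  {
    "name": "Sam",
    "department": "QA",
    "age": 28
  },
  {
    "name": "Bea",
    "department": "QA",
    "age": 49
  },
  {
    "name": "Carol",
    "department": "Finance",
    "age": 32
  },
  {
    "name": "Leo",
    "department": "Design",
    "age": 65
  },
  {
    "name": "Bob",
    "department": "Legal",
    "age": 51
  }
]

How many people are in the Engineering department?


Scanning records for department = Engineering
  No matches found
Count: 0

ANSWER: 0


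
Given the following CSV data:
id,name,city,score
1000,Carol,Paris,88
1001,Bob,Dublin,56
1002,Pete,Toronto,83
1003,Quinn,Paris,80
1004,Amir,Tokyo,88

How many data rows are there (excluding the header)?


Counting rows (excluding header):
Header: id,name,city,score
Data rows: 5

ANSWER: 5


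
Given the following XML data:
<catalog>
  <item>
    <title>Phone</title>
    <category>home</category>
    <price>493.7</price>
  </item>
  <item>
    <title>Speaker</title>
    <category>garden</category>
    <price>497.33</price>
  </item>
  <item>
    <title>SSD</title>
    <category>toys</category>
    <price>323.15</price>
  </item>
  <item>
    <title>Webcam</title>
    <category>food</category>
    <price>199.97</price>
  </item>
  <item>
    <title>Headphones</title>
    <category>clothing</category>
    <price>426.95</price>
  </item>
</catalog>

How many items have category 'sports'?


Scanning <item> elements for <category>sports</category>:
Count: 0

ANSWER: 0


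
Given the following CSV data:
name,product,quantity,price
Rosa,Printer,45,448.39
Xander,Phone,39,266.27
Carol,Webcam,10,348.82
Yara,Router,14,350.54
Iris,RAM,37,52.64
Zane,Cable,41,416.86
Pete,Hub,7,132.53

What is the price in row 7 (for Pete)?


Row 7: Pete
Column 'price' = 132.53

ANSWER: 132.53


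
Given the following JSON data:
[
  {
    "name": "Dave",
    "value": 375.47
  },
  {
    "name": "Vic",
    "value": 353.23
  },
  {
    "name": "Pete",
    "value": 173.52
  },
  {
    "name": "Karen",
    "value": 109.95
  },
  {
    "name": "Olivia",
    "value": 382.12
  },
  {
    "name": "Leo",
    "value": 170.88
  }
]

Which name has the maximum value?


Comparing values:
  Dave: 375.47
  Vic: 353.23
  Pete: 173.52
  Karen: 109.95
  Olivia: 382.12
  Leo: 170.88
Maximum: Olivia (382.12)

ANSWER: Olivia


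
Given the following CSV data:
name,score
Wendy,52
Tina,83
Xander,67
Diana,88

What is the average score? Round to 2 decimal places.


Scores: 52, 83, 67, 88
Sum = 290
Count = 4
Average = 290 / 4 = 72.50

ANSWER: 72.50


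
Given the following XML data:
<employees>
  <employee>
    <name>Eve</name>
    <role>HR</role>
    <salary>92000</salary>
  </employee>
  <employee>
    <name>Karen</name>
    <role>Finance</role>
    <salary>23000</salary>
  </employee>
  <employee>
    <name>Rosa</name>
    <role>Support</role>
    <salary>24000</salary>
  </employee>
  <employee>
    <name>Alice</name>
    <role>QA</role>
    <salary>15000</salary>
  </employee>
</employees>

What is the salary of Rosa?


Searching for <employee> with <name>Rosa</name>
Found at position 3
<salary>24000</salary>

ANSWER: 24000


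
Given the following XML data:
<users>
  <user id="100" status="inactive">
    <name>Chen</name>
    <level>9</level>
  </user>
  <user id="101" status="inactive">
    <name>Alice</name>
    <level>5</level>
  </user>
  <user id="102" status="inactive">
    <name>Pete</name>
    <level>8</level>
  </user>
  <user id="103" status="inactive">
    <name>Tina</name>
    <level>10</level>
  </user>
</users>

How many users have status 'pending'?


Counting users with status='pending':
Count: 0

ANSWER: 0


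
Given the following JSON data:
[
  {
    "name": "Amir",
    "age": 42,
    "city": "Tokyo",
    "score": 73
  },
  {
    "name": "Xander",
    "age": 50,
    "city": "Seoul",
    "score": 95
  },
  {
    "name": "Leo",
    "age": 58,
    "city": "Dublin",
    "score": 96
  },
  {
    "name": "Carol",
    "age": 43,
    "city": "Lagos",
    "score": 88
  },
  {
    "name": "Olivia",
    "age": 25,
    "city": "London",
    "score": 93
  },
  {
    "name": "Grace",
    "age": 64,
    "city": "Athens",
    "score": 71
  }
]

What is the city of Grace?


Looking up record where name = Grace
Record index: 5
Field 'city' = Athens

ANSWER: Athens


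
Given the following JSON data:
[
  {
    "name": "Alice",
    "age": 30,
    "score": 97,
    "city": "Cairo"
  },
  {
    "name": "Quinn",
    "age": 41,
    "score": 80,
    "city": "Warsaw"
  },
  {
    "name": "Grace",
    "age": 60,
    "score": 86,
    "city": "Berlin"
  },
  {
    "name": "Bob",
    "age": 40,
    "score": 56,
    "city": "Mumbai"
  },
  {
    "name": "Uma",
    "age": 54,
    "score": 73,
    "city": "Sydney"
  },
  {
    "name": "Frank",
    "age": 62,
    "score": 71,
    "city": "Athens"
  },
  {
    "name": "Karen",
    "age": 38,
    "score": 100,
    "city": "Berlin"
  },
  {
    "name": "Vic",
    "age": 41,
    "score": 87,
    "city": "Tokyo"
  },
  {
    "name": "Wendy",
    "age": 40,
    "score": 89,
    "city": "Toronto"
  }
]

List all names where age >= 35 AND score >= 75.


Checking both conditions:
  Alice (age=30, score=97) -> no
  Quinn (age=41, score=80) -> YES
  Grace (age=60, score=86) -> YES
  Bob (age=40, score=56) -> no
  Uma (age=54, score=73) -> no
  Frank (age=62, score=71) -> no
  Karen (age=38, score=100) -> YES
  Vic (age=41, score=87) -> YES
  Wendy (age=40, score=89) -> YES


ANSWER: Quinn, Grace, Karen, Vic, Wendy


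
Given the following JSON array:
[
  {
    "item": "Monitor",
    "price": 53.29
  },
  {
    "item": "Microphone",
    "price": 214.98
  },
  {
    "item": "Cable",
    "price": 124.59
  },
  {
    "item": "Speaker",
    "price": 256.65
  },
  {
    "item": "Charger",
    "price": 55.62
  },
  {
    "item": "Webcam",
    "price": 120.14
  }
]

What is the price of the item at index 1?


Array index 1 -> Microphone
price = 214.98

ANSWER: 214.98


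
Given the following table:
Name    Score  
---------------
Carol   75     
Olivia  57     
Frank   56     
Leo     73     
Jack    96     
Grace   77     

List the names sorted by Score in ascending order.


Sorting by Score (ascending):
  Frank: 56
  Olivia: 57
  Leo: 73
  Carol: 75
  Grace: 77
  Jack: 96


ANSWER: Frank, Olivia, Leo, Carol, Grace, Jack


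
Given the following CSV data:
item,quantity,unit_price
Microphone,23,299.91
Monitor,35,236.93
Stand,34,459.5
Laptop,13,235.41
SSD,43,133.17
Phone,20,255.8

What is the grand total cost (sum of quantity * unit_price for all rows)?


Computing row totals:
  Microphone: 23 * 299.91 = 6897.93
  Monitor: 35 * 236.93 = 8292.55
  Stand: 34 * 459.5 = 15623.0
  Laptop: 13 * 235.41 = 3060.33
  SSD: 43 * 133.17 = 5726.31
  Phone: 20 * 255.8 = 5116.0
Grand total = 6897.93 + 8292.55 + 15623.0 + 3060.33 + 5726.31 + 5116.0 = 44716.12

ANSWER: 44716.12


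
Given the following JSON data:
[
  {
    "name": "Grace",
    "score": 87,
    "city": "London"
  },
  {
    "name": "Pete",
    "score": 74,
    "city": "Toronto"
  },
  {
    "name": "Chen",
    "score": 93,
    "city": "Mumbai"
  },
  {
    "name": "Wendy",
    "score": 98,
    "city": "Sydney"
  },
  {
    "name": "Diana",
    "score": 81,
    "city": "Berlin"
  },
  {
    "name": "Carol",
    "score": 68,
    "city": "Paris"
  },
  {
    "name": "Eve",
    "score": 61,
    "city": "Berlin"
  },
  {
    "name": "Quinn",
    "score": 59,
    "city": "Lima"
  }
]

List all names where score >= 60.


Filtering records where score >= 60:
  Grace (score=87) -> YES
  Pete (score=74) -> YES
  Chen (score=93) -> YES
  Wendy (score=98) -> YES
  Diana (score=81) -> YES
  Carol (score=68) -> YES
  Eve (score=61) -> YES
  Quinn (score=59) -> no


ANSWER: Grace, Pete, Chen, Wendy, Diana, Carol, Eve


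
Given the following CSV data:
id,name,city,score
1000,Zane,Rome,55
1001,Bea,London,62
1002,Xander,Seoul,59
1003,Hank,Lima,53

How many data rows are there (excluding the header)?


Counting rows (excluding header):
Header: id,name,city,score
Data rows: 4

ANSWER: 4


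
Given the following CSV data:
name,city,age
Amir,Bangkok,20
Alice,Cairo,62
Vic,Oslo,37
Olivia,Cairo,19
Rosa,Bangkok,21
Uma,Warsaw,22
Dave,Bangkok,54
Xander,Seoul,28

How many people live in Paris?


Scanning city column for 'Paris':
Total matches: 0

ANSWER: 0
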